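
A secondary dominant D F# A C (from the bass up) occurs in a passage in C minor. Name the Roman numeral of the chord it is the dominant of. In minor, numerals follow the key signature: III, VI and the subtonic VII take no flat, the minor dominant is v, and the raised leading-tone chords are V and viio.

V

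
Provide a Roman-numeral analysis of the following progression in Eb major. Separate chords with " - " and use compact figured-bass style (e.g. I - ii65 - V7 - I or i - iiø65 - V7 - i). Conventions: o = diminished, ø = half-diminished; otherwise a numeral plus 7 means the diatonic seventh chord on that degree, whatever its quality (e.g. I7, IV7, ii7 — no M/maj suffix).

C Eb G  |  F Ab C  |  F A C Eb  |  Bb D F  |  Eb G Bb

C-Eb-G has root C, degree 6 in Eb major, so vi.
F-Ab-C: minor triad on F = scale degree 2 → ii.
F-A-C-Eb: a dominant seventh chord on F, the applied dominant of V → V7/V.
Bb-D-F: major triad on Bb = scale degree 5 → V.
Eb-G-Bb: major triad on Eb = scale degree 1 → I.

vi - ii - V7/V - V - I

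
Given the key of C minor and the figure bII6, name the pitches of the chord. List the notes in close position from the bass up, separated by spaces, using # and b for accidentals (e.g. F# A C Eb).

F Ab Db

Scale degree 2 in C minor is D; lowering it a half step gives Db. bII6 is the Neapolitan sixth — a major triad on the lowered second degree, here in its customary first inversion.
So the chord is Db-F-Ab, a major triad.
With the 6 figure the chord is in first inversion; from the bass F upward in close position it reads F-Ab-Db.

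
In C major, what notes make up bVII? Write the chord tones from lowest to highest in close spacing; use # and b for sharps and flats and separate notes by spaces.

Bb D F

bVII is a major triad on the lowered seventh degree (the subtonic), borrowed from the parallel minor. In C major that root is Bb.
So the chord is Bb-D-F.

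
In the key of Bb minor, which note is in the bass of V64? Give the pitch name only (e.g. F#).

C

V in Bb minor has root F; the chord is F-A-C.
The figure 64 means second inversion — the fifth is in the bass.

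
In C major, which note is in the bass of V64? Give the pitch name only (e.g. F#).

V in C major has root G; the chord is G-B-D.
The figure 64 means second inversion — the fifth is in the bass.

D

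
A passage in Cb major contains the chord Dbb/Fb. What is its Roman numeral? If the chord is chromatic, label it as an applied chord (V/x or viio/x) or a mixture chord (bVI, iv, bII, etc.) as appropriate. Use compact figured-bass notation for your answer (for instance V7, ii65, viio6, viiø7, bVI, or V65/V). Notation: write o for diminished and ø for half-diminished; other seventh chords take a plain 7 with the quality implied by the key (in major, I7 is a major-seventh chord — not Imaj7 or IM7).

bII6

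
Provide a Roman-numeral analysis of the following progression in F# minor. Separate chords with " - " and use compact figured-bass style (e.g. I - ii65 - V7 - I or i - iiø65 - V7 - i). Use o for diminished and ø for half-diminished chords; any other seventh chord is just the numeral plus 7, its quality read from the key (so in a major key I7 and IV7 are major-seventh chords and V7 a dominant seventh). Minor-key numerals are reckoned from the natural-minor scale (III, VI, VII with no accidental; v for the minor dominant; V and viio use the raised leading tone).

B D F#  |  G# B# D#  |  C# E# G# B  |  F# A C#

iv - V/V - V7 - i

B-D-F#: minor triad on B = scale degree 4 → iv.
G#-B#-D# is the secondary dominant of V (major triad on G#): V/V.
C#-E#-G#-B: root C# is the dominant; dominant seventh chord there is V7.
F#-A-C#: root F# is the tonic; minor triad there is i.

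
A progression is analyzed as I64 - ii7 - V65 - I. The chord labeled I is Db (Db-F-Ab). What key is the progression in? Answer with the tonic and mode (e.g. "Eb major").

Db major

The chord Db is a major triad rooted on Db; its label is I.
If Db is scale degree 1 and the mode makes that degree carry a major triad, the tonic is Db and the mode is major.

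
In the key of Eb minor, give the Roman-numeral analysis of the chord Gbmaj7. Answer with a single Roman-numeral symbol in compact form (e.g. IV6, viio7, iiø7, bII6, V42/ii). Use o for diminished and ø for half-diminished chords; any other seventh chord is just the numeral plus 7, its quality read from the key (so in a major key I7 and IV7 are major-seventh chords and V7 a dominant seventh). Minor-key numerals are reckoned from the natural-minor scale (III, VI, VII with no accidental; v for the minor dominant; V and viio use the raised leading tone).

III7

The pitches Gb-Bb-Db-F form a major seventh chord rooted on Gb.
In Eb minor, Gb is the mediant; the diatonic major seventh chord there is III7.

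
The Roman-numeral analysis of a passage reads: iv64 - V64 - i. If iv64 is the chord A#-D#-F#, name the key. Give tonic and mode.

A# minor

The chord D#m/A# is a minor triad rooted on D#; its label is iv64.
iv64 on D# implies D# is the subdominant; that puts the tonic at A#, and the lowercase numeral fits minor mode.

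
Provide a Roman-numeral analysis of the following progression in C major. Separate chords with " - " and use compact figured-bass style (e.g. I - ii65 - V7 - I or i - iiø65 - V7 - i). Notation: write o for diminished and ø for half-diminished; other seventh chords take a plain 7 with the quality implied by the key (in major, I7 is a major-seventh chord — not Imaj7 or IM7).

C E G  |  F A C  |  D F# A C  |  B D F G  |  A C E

I - IV - V7/V - V65 - vi

C-E-G has root C, degree 1 in C major, so I.
F-A-C has root F, degree 4 in C major, so IV.
D-F#-A-C is the secondary dominant of V (dominant seventh chord on D): V7/V.
B-D-F-G: root G is the dominant; dominant seventh chord there is V65.
A-C-E: root A is the submediant; minor triad there is vi.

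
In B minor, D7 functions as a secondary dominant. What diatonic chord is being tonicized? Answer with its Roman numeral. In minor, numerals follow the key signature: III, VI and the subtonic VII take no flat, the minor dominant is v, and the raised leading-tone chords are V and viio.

The chord is a dominant seventh chord on D.
A dominant resolves down a perfect fifth: D → G. In B minor, G is scale degree 6, i.e. VI.

VI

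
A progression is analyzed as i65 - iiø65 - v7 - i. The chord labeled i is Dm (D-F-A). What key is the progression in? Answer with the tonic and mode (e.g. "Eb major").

The anchor chord is a minor triad on D, labeled i.
If D is scale degree 1 and the mode makes that degree carry a minor triad, the tonic is D and the mode is minor.

D minor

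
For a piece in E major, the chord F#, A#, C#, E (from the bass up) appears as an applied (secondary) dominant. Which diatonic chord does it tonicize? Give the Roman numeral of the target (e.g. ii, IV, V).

V

The chord is a dominant seventh chord on F#.
A dominant resolves down a perfect fifth: F# → B. In E major, B is scale degree 5, i.e. V.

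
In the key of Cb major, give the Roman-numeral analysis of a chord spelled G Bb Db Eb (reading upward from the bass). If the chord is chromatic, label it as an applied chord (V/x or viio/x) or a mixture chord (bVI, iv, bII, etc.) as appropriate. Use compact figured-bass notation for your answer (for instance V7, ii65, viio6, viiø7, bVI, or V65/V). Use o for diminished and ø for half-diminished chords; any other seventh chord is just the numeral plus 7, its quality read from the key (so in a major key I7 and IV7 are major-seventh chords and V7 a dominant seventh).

V65/vi

The pitches Eb-G-Bb-Db form a dominant seventh chord rooted on Eb.
Eb is not a diatonic chord root with this quality in Cb major, but it lies a perfect fifth above Ab (vi), so the chord functions as an applied dominant of vi.
With G in the bass the chord is in first inversion, so the figured bass is 65.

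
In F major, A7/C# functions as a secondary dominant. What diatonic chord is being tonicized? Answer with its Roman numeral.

The chord is a dominant seventh chord on A.
A dominant resolves down a perfect fifth: A → D. In F major, D is scale degree 6, i.e. vi.

vi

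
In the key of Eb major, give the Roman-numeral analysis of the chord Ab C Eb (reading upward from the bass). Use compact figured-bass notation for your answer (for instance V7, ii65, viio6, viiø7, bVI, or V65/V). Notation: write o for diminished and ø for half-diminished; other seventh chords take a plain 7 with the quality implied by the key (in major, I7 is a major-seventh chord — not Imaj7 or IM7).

Stacked in thirds the chord is Ab-C-Eb: a major triad on Ab.
In Eb major, Ab is the subdominant; the diatonic major triad there is IV.

IV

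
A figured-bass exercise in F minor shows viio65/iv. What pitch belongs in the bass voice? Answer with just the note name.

The applied chord viio65/iv is rooted on A: A-C-Eb-Gb.
The figure 65 means first inversion — the third is in the bass.

C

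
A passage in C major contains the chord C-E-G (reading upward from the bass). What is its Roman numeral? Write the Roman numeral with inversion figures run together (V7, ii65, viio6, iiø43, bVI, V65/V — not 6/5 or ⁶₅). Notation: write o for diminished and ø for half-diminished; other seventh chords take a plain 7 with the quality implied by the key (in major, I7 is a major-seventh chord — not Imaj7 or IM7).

I

Stacked in thirds the chord is C-E-G: a major triad on C.
In C major, C is the tonic; the diatonic major triad there is I.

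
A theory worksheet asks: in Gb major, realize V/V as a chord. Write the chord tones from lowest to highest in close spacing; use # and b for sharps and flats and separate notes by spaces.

The slash means an applied dominant: we want the dominant of V. In Gb major, V is Db major, and its dominant is built on Ab.
Building a major triad on Ab gives Ab-C-Eb.

Ab C Eb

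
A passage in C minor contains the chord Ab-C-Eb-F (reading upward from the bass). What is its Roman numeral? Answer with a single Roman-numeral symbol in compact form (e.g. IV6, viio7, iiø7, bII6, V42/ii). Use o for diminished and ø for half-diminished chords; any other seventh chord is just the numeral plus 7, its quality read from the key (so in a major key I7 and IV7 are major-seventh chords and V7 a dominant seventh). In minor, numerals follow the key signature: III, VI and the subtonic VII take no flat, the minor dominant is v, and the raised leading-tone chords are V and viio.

iv65

The pitches F-Ab-C-Eb form a minor seventh chord rooted on F.
In C minor, F is the subdominant; the diatonic minor seventh chord there is iv7.
With Ab in the bass the chord is in first inversion, so the figured bass is 65.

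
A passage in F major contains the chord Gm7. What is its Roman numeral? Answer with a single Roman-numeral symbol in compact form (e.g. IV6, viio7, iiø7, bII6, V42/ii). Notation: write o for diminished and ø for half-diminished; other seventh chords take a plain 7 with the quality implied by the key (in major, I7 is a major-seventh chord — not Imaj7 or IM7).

The pitches G-Bb-D-F form a minor seventh chord rooted on G.
G is scale degree 2 in F major, and a minor seventh chord on that degree is written ii7.

ii7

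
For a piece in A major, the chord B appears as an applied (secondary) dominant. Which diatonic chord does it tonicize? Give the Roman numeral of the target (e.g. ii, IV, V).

The chord is a major triad on B.
A dominant resolves down a perfect fifth: B → E. In A major, E is scale degree 5, i.e. V.

V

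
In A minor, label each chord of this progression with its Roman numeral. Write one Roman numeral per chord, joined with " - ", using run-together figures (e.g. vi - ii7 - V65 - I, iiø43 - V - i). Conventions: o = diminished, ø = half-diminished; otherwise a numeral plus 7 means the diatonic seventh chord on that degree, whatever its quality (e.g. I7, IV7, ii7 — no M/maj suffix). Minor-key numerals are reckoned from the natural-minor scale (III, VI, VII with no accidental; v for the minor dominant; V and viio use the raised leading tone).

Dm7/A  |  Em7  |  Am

Dm7/A has root D, degree 4 in A minor, so iv43.
Em7: minor seventh chord on E = scale degree 5 → v7.
Am: minor triad on A = scale degree 1 → i.

iv43 - v7 - i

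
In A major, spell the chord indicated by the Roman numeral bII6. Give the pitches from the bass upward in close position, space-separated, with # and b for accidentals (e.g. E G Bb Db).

bII6 is the Neapolitan sixth — a major triad on the lowered second degree, here in its customary first inversion. In A major that root is Bb.
So the chord is Bb-D-F, a major triad.
With the 6 figure the chord is in first inversion; from the bass D upward in close position it reads D-F-Bb.

D F Bb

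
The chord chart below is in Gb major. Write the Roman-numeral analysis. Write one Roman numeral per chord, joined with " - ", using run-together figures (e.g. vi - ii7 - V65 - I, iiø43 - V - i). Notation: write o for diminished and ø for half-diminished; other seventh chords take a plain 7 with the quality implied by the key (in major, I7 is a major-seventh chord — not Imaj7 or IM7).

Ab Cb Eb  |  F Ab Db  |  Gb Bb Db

ii - V6 - I

Ab-Cb-Eb has root Ab, degree 2 in Gb major, so ii.
F-Ab-Db has root Db, degree 5 in Gb major, so V6.
Gb-Bb-Db: major triad on Gb = scale degree 1 → I.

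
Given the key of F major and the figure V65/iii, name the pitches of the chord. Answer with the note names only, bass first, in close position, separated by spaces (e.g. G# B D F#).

G# B D E

V65/iii is a secondary dominant — the dominant seventh of iii. iii in F major is A, so the applied chord's root is E, a perfect fifth above.
Building a dominant seventh chord on E gives E-G#-B-D.
The figured bass 65 indicates first inversion, placing the third (G#) in the bass: G#-B-D-E.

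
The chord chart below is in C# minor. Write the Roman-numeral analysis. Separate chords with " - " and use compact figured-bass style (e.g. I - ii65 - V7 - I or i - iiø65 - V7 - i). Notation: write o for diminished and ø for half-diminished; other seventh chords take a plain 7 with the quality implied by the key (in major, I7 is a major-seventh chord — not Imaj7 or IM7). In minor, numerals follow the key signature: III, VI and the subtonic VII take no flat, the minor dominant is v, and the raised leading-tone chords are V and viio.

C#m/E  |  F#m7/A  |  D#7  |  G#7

i6 - iv65 - V7/V - V7

C#m/E has root C#, degree 1 in C# minor, so i6.
F#m7/A: minor seventh chord on F# = scale degree 4 → iv65.
D#7 is the secondary dominant of V (dominant seventh chord on D#): V7/V.
G#7: root G# is the dominant; dominant seventh chord there is V7.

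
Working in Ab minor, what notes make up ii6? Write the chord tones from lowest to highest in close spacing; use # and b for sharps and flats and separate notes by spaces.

Db F Bb

Scale degree 2 in Ab minor is Bb; here the chord built on it is altered to a minor triad. ii6 is the minor supertonic, borrowed from the parallel major (the Dorian ii).
So the chord is Bb-Db-F.
The figured bass 6 indicates first inversion, placing the third (Db) in the bass: Db-F-Bb.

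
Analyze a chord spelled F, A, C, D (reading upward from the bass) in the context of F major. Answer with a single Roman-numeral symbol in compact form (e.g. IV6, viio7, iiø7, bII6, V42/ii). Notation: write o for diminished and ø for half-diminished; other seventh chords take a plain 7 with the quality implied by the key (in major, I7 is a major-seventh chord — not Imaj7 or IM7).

Stacked in thirds the chord is D-F-A-C: a minor seventh chord on D.
In F major, D is the submediant; the diatonic minor seventh chord there is vi7.
With F in the bass the chord is in first inversion, so the figured bass is 65.

vi65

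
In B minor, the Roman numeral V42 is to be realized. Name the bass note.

E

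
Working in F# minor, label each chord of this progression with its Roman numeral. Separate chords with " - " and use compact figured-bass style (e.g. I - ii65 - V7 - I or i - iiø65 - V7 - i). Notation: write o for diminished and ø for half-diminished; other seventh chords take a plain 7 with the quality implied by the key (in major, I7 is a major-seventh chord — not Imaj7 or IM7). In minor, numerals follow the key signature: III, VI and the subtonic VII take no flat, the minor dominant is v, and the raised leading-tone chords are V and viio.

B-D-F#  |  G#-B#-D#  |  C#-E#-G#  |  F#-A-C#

B-D-F# has root B, degree 4 in F# minor, so iv.
G#-B#-D#: a major triad on G#, the applied dominant of V → V/V.
C#-E#-G#: root C# is the dominant; major triad there is V.
F#-A-C#: minor triad on F# = scale degree 1 → i.

iv - V/V - V - i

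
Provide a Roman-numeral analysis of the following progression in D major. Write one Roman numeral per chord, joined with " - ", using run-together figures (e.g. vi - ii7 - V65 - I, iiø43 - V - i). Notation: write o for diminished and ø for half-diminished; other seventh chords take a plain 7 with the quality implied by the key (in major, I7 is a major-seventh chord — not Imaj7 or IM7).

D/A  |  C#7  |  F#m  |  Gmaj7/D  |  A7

D/A: root D is the tonic; major triad there is I64.
C#7: chromatic; C# is V of iii, so V7/iii.
F#m has root F#, degree 3 in D major, so iii.
Gmaj7/D: root G is the subdominant; major seventh chord there is IV43.
A7: dominant seventh chord on A = scale degree 5 → V7.

I64 - V7/iii - iii - IV43 - V7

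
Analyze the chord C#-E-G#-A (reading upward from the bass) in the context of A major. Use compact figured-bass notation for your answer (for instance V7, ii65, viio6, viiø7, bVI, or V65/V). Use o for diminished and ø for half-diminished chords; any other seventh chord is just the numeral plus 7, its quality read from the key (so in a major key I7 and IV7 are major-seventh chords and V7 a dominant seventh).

The pitches A-C#-E-G# form a major seventh chord rooted on A.
In A major, A is the tonic; the diatonic major seventh chord there is I7.
With C# in the bass the chord is in first inversion, so the figured bass is 65.

I65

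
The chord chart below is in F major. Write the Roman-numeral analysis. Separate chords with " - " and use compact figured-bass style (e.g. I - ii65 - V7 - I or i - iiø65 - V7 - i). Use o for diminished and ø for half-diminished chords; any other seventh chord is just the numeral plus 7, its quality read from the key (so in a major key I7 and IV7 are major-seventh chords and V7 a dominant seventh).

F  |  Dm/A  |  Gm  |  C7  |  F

I - vi64 - ii - V7 - I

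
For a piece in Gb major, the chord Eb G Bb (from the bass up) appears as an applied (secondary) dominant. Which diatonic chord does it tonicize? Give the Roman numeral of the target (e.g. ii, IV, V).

The chord is a major triad on Eb.
A dominant resolves down a perfect fifth: Eb → Ab. In Gb major, Ab is scale degree 2, i.e. ii.

ii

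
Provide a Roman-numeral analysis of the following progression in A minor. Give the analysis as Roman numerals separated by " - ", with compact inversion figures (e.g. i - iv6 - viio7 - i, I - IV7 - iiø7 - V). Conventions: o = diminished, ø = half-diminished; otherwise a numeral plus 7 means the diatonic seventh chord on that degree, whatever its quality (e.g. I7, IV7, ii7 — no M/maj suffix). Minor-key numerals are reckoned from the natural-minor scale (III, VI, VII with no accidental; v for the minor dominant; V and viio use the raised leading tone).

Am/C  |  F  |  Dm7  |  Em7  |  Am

Am/C: minor triad on A = scale degree 1 → i6.
F: root F is the submediant; major triad there is VI.
Dm7: root D is the subdominant; minor seventh chord there is iv7.
Em7: minor seventh chord on E = scale degree 5 → v7.
Am: root A is the tonic; minor triad there is i.

i6 - VI - iv7 - v7 - i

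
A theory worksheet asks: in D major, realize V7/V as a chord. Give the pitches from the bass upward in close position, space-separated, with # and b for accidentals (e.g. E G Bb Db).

E G# B D

V7/V is a secondary dominant — the dominant seventh of V. V in D major is A, so the applied chord's root is E, a perfect fifth above.
Building a dominant seventh chord on E gives E-G#-B-D.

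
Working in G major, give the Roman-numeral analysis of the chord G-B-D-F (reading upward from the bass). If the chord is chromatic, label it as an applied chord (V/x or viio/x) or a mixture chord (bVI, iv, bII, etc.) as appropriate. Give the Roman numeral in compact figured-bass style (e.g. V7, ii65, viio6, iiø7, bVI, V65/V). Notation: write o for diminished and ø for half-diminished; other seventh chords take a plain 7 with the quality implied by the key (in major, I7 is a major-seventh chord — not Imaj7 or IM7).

Stacked in thirds the chord is G-B-D-F: a dominant seventh chord on G.
G is not a diatonic chord root with this quality in G major, but it lies a perfect fifth above C (IV), so the chord functions as an applied dominant of IV.

V7/IV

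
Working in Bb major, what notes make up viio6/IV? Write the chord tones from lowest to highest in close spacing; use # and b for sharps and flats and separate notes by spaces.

F Ab D

viio6/IV is a secondary leading-tone chord. The target IV is Eb in Bb major; the applied chord is rooted a semitone below, on D.
Building a diminished triad on D gives D-F-Ab.
With the 6 figure the chord is in first inversion; from the bass F upward in close position it reads F-Ab-D.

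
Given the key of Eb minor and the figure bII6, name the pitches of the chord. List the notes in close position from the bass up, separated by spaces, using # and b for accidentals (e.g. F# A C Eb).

Ab Cb Fb

bII6 is the Neapolitan sixth — a major triad on the lowered second degree, here in its customary first inversion. In Eb minor that root is Fb.
So the chord is Fb-Ab-Cb, a major triad.
The figured bass 6 indicates first inversion, placing the third (Ab) in the bass: Ab-Cb-Fb.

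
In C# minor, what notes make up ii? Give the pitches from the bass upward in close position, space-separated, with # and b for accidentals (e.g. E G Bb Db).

D# F# A#

Scale degree 2 in C# minor is D#; here the chord built on it is altered to a minor triad. ii is the minor supertonic, borrowed from the parallel major (the Dorian ii).
So the chord is D#-F#-A#.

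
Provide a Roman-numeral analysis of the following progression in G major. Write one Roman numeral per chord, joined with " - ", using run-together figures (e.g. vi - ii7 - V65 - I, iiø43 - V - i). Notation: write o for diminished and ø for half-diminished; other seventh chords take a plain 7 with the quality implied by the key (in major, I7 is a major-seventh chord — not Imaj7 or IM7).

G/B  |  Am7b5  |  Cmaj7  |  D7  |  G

I6 - iiø7 - IV7 - V7 - I

G/B: major triad on G = scale degree 1 → I6.
Am7b5: A with this quality isn't in the key; it's iiø7, borrowed from the parallel minor.
Cmaj7 has root C, degree 4 in G major, so IV7.
D7: root D is the dominant; dominant seventh chord there is V7.
G has root G, degree 1 in G major, so I.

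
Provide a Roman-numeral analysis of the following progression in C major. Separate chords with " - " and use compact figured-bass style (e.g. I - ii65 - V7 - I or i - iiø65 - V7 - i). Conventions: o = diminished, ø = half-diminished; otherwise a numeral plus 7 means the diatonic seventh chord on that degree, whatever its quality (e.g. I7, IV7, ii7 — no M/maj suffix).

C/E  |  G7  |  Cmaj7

I6 - V7 - I7

C/E: root C is the tonic; major triad there is I6.
G7: root G is the dominant; dominant seventh chord there is V7.
Cmaj7: major seventh chord on C = scale degree 1 → I7.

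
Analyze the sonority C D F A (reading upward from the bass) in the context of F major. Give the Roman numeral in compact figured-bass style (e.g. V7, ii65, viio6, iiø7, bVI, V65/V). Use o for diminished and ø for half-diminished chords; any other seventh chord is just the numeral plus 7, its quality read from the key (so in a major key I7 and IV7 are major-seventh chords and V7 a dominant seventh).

The pitches D-F-A-C form a minor seventh chord rooted on D.
In F major, D is the submediant; the diatonic minor seventh chord there is vi7.
With C in the bass the chord is in third inversion, so the figured bass is 42.

vi42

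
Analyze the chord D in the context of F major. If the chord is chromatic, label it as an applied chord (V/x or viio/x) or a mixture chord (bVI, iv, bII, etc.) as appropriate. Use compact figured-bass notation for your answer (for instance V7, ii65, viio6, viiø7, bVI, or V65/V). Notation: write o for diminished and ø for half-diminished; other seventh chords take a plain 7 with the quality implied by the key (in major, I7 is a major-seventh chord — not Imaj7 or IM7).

V/ii

The pitches D-F#-A form a major triad rooted on D.
D is not a diatonic chord root with this quality in F major, but it lies a perfect fifth above G (ii), so the chord functions as an applied dominant of ii.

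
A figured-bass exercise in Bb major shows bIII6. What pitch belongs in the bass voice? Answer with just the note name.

F

bIII in Bb major has root Db; the chord is Db-F-Ab.
The figure 6 means first inversion — the third is in the bass.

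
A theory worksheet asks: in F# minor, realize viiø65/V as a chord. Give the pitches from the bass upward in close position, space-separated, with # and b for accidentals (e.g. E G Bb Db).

D# F# A# B#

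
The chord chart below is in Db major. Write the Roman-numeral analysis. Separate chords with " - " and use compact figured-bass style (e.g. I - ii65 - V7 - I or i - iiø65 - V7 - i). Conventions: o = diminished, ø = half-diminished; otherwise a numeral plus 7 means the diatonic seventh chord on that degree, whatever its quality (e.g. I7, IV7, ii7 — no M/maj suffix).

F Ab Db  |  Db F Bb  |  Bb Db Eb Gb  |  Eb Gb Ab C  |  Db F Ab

F-Ab-Db has root Db, degree 1 in Db major, so I6.
Db-F-Bb: minor triad on Bb = scale degree 6 → vi6.
Bb-Db-Eb-Gb has root Eb, degree 2 in Db major, so ii43.
Eb-Gb-Ab-C has root Ab, degree 5 in Db major, so V43.
Db-F-Ab has root Db, degree 1 in Db major, so I.

I6 - vi6 - ii43 - V43 - I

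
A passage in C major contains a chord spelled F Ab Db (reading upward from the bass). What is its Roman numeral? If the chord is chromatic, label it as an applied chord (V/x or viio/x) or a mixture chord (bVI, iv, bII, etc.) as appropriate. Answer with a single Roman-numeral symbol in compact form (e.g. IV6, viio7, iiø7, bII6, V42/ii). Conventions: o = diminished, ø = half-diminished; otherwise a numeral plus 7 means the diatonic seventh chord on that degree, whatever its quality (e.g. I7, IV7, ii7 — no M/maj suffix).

The pitches Db-F-Ab form a major triad rooted on Db.
Db is the lowered second degree of C major (diatonic 2 would be D). This is the Neapolitan sixth — a major triad on the lowered second degree, here in its customary first inversion.
With F in the bass the chord is in first inversion, so the figured bass is 6.

bII6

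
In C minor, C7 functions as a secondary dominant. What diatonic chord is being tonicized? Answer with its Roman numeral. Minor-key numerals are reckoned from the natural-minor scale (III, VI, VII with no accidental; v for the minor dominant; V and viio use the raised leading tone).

The chord is a dominant seventh chord on C.
A dominant resolves down a perfect fifth: C → F. In C minor, F is scale degree 4, i.e. iv.

iv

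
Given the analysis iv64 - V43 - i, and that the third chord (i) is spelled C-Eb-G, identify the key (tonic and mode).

The chord Cm is a minor triad rooted on C; its label is i.
If C is scale degree 1 and the mode makes that degree carry a minor triad, the tonic is C and the mode is minor.

C minor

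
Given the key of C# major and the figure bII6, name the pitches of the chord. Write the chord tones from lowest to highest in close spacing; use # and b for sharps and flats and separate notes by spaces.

bII6 is the Neapolitan sixth — a major triad on the lowered second degree, here in its customary first inversion. In C# major that root is D.
So the chord is D-F#-A.
The figured bass 6 indicates first inversion, placing the third (F#) in the bass: F#-A-D.

F# A D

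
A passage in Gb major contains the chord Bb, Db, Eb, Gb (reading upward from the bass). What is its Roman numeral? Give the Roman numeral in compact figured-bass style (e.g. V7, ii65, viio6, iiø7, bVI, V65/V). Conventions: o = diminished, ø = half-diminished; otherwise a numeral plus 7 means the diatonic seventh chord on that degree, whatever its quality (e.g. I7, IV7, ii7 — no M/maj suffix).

Stacked in thirds the chord is Eb-Gb-Bb-Db: a minor seventh chord on Eb.
Eb is scale degree 6 in Gb major, and a minor seventh chord on that degree is written vi7.
With Bb in the bass the chord is in second inversion, so the figured bass is 43.

vi43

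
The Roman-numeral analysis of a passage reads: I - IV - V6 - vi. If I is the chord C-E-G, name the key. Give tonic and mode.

I is given as C-E-G — a major triad with root C.
If C is scale degree 1 and the mode makes that degree carry a major triad, the tonic is C and the mode is major.

C major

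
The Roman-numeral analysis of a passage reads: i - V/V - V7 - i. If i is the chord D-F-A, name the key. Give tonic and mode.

The chord Dm is a minor triad rooted on D; its label is i.
If D is scale degree 1 and the mode makes that degree carry a minor triad, the tonic is D and the mode is minor.

D minor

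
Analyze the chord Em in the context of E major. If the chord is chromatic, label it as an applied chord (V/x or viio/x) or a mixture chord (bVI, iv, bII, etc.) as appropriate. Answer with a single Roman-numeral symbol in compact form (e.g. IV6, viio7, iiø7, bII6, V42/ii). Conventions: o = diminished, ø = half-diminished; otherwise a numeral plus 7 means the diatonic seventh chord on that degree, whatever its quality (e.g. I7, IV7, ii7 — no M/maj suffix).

i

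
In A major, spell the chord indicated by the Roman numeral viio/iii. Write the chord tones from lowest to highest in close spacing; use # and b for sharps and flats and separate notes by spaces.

B# D# F#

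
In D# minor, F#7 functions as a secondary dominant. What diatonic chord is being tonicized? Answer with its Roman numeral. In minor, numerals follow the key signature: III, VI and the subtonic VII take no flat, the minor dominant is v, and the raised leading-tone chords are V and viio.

VI

The chord is a dominant seventh chord on F#.
A dominant resolves down a perfect fifth: F# → B. In D# minor, B is scale degree 6, i.e. VI.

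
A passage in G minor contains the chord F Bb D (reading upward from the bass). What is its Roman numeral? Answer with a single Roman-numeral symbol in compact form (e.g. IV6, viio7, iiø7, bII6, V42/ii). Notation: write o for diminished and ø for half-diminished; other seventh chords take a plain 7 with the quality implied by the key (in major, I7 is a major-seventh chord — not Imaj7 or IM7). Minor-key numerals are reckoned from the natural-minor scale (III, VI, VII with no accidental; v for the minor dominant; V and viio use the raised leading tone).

III64

Stacked in thirds the chord is Bb-D-F: a major triad on Bb.
Bb is scale degree 3 in G minor, and a major triad on that degree is written III.
With F in the bass the chord is in second inversion, so the figured bass is 64.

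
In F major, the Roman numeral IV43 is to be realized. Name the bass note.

F

IV in F major has root Bb; the chord is Bb-D-F-A.
The figure 43 means second inversion — the fifth is in the bass.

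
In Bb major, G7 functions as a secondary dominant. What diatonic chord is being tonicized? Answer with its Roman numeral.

ii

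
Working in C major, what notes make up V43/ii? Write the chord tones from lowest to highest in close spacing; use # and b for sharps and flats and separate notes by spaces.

The slash means an applied dominant: we want the dominant of ii. In C major, ii is D minor, and its dominant is built on A.
Building a dominant seventh chord on A gives A-C#-E-G.
With the 43 figure the chord is in second inversion; from the bass E upward in close position it reads E-G-A-C#.

E G A C#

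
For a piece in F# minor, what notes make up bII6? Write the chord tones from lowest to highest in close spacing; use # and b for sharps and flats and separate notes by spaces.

B D G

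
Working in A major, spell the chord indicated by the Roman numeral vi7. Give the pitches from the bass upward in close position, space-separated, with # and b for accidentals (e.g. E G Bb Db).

F# A C# E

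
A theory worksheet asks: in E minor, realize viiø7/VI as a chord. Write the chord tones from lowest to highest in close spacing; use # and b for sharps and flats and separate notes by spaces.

B D F A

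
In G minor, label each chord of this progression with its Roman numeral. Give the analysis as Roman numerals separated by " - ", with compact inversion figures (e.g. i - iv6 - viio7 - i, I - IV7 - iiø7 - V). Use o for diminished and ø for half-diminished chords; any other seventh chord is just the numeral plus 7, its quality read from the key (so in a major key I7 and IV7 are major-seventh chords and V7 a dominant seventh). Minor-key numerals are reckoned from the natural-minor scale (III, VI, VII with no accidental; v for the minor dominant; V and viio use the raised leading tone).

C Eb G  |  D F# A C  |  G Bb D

iv - V7 - i

C-Eb-G: minor triad on C = scale degree 4 → iv.
D-F#-A-C: dominant seventh chord on D = scale degree 5 → V7.
G-Bb-D: minor triad on G = scale degree 1 → i.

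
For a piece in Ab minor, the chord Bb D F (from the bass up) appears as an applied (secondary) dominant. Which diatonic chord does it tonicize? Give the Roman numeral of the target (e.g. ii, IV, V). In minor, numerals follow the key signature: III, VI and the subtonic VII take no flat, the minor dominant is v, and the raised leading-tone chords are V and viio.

V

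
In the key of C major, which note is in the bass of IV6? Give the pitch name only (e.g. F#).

IV in C major has root F; the chord is F-A-C.
The figure 6 means first inversion — the third is in the bass.

A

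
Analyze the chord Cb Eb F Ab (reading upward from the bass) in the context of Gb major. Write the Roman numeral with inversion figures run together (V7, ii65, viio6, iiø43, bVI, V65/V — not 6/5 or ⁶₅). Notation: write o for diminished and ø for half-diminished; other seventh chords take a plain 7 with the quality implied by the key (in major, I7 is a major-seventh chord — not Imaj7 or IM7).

Stacked in thirds the chord is F-Ab-Cb-Eb: a half-diminished seventh chord on F.
F is scale degree 7 in Gb major, and a half-diminished seventh chord on that degree is written viiø7.
With Cb in the bass the chord is in second inversion, so the figured bass is 43.

viiø43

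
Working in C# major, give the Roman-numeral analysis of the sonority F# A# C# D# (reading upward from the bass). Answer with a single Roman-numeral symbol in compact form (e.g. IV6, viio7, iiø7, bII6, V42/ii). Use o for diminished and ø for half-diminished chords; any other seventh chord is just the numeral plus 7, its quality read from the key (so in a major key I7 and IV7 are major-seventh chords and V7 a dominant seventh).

ii65

Stacked in thirds the chord is D#-F#-A#-C#: a minor seventh chord on D#.
In C# major, D# is the supertonic; the diatonic minor seventh chord there is ii7.
With F# in the bass the chord is in first inversion, so the figured bass is 65.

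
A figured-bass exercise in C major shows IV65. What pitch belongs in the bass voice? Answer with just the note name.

IV in C major has root F; the chord is F-A-C-E.
The figure 65 means first inversion — the third is in the bass.

A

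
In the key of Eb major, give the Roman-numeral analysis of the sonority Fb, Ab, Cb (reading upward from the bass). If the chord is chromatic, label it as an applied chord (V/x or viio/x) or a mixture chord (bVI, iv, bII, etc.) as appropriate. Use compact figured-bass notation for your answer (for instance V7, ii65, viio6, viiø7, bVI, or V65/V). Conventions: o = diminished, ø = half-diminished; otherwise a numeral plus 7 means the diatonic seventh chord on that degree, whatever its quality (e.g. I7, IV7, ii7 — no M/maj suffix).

The pitches Fb-Ab-Cb form a major triad rooted on Fb.
Fb is the lowered second degree of Eb major (diatonic 2 would be F). This is the Neapolitan chord — a major triad on the lowered second degree.

bII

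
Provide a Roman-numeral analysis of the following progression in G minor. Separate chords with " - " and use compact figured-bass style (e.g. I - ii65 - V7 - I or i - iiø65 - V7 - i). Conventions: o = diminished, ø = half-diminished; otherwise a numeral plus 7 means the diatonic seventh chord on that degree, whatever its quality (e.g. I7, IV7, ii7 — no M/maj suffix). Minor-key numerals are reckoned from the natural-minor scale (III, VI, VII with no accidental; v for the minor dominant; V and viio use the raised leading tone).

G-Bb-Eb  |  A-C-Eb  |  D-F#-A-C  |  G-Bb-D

VI6 - iio - V7 - i

G-Bb-Eb: major triad on Eb = scale degree 6 → VI6.
A-C-Eb has root A, degree 2 in G minor, so iio.
D-F#-A-C: root D is the dominant; dominant seventh chord there is V7.
G-Bb-D has root G, degree 1 in G minor, so i.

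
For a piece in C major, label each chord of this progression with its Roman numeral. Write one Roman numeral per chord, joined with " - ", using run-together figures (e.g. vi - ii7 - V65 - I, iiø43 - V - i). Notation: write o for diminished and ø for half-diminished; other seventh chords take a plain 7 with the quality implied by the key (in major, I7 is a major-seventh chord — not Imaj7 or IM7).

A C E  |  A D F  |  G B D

vi - ii64 - V

A-C-E: minor triad on A = scale degree 6 → vi.
A-D-F: root D is the supertonic; minor triad there is ii64.
G-B-D has root G, degree 5 in C major, so V.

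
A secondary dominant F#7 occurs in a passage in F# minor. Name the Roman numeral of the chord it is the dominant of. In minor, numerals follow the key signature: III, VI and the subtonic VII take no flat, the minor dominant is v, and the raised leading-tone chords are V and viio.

The chord is a dominant seventh chord on F#.
A dominant resolves down a perfect fifth: F# → B. In F# minor, B is scale degree 4, i.e. iv.

iv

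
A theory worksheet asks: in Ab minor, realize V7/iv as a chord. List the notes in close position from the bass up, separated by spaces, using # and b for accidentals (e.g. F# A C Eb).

The slash means an applied dominant: we want the dominant of iv. In Ab minor, iv is Db minor, and its dominant is built on Ab.
Building a dominant seventh chord on Ab gives Ab-C-Eb-Gb.

Ab C Eb Gb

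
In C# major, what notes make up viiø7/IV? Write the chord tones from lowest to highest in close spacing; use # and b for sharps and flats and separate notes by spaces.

The slash marks an applied leading-tone chord: viio of IV. In C# major, IV is F#, so the leading tone to it is E#, a half step below.
Building a half-diminished seventh chord on E# gives E#-G#-B-D#.

E# G# B D#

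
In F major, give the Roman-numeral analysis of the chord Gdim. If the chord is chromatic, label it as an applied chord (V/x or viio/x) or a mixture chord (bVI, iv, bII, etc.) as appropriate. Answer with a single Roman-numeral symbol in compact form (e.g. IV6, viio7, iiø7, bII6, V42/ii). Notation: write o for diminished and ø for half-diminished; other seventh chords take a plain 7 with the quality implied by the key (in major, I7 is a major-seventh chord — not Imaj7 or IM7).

Stacked in thirds the chord is G-Bb-Db: a diminished triad on G.
G is the second degree of F major. This is the diminished supertonic triad, borrowed from the parallel minor.

iio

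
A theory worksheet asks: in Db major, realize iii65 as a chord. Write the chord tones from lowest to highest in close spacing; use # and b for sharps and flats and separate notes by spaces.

Ab C Eb F

The numeral's case and figure indicate a minor seventh chord. In Db major its root, the mediant, is F.
Stacking thirds from F gives F-Ab-C-Eb.
With the 65 figure the chord is in first inversion; from the bass Ab upward in close position it reads Ab-C-Eb-F.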